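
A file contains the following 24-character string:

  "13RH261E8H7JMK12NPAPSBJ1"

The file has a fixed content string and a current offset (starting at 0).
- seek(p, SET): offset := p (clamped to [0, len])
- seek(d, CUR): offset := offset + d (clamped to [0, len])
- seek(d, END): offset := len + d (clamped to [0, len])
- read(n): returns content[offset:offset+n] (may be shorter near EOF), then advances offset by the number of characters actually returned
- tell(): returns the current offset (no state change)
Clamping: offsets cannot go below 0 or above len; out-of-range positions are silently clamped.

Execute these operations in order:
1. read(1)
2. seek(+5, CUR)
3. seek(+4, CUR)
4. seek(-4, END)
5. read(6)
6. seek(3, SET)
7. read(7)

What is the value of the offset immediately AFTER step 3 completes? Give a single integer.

After 1 (read(1)): returned '1', offset=1
After 2 (seek(+5, CUR)): offset=6
After 3 (seek(+4, CUR)): offset=10

Answer: 10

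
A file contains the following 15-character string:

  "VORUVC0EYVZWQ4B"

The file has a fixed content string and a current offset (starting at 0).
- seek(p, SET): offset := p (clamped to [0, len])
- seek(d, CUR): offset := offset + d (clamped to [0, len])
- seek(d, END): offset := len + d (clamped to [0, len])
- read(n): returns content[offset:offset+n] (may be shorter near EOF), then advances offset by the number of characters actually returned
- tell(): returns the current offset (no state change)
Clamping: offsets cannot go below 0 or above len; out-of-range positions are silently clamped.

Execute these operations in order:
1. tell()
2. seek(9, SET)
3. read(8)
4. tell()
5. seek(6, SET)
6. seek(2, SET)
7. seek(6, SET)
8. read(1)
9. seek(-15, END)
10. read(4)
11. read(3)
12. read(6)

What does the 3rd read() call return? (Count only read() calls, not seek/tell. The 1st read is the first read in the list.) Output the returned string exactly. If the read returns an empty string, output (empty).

After 1 (tell()): offset=0
After 2 (seek(9, SET)): offset=9
After 3 (read(8)): returned 'VZWQ4B', offset=15
After 4 (tell()): offset=15
After 5 (seek(6, SET)): offset=6
After 6 (seek(2, SET)): offset=2
After 7 (seek(6, SET)): offset=6
After 8 (read(1)): returned '0', offset=7
After 9 (seek(-15, END)): offset=0
After 10 (read(4)): returned 'VORU', offset=4
After 11 (read(3)): returned 'VC0', offset=7
After 12 (read(6)): returned 'EYVZWQ', offset=13

Answer: VORU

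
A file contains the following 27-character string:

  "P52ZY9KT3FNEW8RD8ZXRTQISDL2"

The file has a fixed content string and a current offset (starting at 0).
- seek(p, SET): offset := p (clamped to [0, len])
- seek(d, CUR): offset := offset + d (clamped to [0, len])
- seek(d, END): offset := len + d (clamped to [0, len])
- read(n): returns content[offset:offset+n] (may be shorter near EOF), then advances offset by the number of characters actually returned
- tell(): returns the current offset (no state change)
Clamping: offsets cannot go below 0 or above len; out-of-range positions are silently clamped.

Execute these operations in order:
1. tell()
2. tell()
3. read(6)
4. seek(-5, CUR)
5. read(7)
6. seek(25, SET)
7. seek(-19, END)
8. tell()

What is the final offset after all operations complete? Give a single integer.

After 1 (tell()): offset=0
After 2 (tell()): offset=0
After 3 (read(6)): returned 'P52ZY9', offset=6
After 4 (seek(-5, CUR)): offset=1
After 5 (read(7)): returned '52ZY9KT', offset=8
After 6 (seek(25, SET)): offset=25
After 7 (seek(-19, END)): offset=8
After 8 (tell()): offset=8

Answer: 8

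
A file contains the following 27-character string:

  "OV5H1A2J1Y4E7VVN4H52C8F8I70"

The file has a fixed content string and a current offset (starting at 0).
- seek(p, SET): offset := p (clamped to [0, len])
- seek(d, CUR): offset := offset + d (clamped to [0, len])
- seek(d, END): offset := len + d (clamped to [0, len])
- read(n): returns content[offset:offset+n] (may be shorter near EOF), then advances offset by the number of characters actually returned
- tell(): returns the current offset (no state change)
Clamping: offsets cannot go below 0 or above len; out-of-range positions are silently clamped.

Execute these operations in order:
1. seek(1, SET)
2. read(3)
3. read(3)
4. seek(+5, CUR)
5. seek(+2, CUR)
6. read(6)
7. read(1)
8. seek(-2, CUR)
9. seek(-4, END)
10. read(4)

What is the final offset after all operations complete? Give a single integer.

Answer: 27

Derivation:
After 1 (seek(1, SET)): offset=1
After 2 (read(3)): returned 'V5H', offset=4
After 3 (read(3)): returned '1A2', offset=7
After 4 (seek(+5, CUR)): offset=12
After 5 (seek(+2, CUR)): offset=14
After 6 (read(6)): returned 'VN4H52', offset=20
After 7 (read(1)): returned 'C', offset=21
After 8 (seek(-2, CUR)): offset=19
After 9 (seek(-4, END)): offset=23
After 10 (read(4)): returned '8I70', offset=27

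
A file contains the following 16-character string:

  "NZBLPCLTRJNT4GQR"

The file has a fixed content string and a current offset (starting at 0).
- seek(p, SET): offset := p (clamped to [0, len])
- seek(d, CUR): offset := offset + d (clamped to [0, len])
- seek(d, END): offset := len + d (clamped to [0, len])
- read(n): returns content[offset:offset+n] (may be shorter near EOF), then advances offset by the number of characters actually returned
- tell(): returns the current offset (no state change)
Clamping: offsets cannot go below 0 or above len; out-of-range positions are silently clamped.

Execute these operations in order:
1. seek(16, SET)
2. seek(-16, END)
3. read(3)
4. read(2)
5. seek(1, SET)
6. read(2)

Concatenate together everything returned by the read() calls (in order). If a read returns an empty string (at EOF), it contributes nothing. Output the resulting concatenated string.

Answer: NZBLPZB

Derivation:
After 1 (seek(16, SET)): offset=16
After 2 (seek(-16, END)): offset=0
After 3 (read(3)): returned 'NZB', offset=3
After 4 (read(2)): returned 'LP', offset=5
After 5 (seek(1, SET)): offset=1
After 6 (read(2)): returned 'ZB', offset=3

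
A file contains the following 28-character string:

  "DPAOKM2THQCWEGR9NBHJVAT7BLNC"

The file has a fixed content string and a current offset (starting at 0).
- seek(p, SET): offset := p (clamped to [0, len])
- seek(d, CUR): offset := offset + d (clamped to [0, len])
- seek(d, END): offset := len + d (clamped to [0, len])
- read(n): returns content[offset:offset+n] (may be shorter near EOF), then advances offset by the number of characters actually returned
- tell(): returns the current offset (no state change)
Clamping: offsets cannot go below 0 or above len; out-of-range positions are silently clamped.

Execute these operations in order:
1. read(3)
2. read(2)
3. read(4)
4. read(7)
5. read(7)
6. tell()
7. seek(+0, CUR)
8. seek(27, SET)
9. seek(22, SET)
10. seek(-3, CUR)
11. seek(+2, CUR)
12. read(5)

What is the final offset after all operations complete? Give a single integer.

After 1 (read(3)): returned 'DPA', offset=3
After 2 (read(2)): returned 'OK', offset=5
After 3 (read(4)): returned 'M2TH', offset=9
After 4 (read(7)): returned 'QCWEGR9', offset=16
After 5 (read(7)): returned 'NBHJVAT', offset=23
After 6 (tell()): offset=23
After 7 (seek(+0, CUR)): offset=23
After 8 (seek(27, SET)): offset=27
After 9 (seek(22, SET)): offset=22
After 10 (seek(-3, CUR)): offset=19
After 11 (seek(+2, CUR)): offset=21
After 12 (read(5)): returned 'AT7BL', offset=26

Answer: 26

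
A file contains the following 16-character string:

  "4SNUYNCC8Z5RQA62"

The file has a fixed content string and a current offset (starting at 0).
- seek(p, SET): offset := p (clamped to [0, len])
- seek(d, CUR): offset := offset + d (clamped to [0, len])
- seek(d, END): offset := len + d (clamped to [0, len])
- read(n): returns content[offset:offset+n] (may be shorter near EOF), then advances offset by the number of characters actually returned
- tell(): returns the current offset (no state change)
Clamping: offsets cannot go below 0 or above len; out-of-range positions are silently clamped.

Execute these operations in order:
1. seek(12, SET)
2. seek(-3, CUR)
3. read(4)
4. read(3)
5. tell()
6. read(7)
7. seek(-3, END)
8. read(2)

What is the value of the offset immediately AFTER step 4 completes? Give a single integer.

Answer: 16

Derivation:
After 1 (seek(12, SET)): offset=12
After 2 (seek(-3, CUR)): offset=9
After 3 (read(4)): returned 'Z5RQ', offset=13
After 4 (read(3)): returned 'A62', offset=16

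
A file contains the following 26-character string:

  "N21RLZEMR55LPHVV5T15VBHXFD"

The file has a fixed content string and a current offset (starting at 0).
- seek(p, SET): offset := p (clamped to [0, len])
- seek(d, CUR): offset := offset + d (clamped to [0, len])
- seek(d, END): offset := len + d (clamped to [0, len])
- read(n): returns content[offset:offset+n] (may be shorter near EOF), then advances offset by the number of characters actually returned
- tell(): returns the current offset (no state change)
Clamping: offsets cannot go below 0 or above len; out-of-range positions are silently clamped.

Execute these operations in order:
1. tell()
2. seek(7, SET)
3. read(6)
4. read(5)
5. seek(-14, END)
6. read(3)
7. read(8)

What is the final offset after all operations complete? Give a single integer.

Answer: 23

Derivation:
After 1 (tell()): offset=0
After 2 (seek(7, SET)): offset=7
After 3 (read(6)): returned 'MR55LP', offset=13
After 4 (read(5)): returned 'HVV5T', offset=18
After 5 (seek(-14, END)): offset=12
After 6 (read(3)): returned 'PHV', offset=15
After 7 (read(8)): returned 'V5T15VBH', offset=23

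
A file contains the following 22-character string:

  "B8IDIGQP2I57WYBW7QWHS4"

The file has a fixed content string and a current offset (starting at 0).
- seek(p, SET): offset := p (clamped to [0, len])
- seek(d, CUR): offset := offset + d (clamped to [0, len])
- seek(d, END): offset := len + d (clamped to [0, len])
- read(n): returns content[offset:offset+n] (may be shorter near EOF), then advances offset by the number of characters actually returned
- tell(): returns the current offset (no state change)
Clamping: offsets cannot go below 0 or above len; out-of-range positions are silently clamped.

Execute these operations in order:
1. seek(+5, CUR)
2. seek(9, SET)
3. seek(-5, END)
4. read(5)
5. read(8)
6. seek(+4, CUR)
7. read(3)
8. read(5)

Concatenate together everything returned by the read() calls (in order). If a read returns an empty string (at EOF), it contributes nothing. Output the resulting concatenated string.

Answer: QWHS4

Derivation:
After 1 (seek(+5, CUR)): offset=5
After 2 (seek(9, SET)): offset=9
After 3 (seek(-5, END)): offset=17
After 4 (read(5)): returned 'QWHS4', offset=22
After 5 (read(8)): returned '', offset=22
After 6 (seek(+4, CUR)): offset=22
After 7 (read(3)): returned '', offset=22
After 8 (read(5)): returned '', offset=22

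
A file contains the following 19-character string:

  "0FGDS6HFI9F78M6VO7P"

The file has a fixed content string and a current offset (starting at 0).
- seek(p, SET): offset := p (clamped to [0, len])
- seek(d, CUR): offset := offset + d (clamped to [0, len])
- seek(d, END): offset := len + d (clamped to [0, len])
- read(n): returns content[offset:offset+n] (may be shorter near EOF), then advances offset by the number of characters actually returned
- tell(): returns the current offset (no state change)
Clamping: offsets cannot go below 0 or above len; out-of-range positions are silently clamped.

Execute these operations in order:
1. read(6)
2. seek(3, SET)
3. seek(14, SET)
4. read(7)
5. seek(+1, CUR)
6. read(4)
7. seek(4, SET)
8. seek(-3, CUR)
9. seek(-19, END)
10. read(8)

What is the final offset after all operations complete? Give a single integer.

After 1 (read(6)): returned '0FGDS6', offset=6
After 2 (seek(3, SET)): offset=3
After 3 (seek(14, SET)): offset=14
After 4 (read(7)): returned '6VO7P', offset=19
After 5 (seek(+1, CUR)): offset=19
After 6 (read(4)): returned '', offset=19
After 7 (seek(4, SET)): offset=4
After 8 (seek(-3, CUR)): offset=1
After 9 (seek(-19, END)): offset=0
After 10 (read(8)): returned '0FGDS6HF', offset=8

Answer: 8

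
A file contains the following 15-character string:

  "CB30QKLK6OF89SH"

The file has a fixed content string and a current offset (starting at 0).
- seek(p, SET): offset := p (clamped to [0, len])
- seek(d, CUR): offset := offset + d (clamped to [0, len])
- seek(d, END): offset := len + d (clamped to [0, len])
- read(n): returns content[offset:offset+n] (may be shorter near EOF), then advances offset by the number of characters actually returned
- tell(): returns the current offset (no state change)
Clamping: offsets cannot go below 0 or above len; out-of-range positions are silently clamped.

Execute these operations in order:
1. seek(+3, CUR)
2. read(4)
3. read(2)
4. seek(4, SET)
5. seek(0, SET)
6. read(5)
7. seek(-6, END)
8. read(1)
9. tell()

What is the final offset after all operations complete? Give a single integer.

After 1 (seek(+3, CUR)): offset=3
After 2 (read(4)): returned '0QKL', offset=7
After 3 (read(2)): returned 'K6', offset=9
After 4 (seek(4, SET)): offset=4
After 5 (seek(0, SET)): offset=0
After 6 (read(5)): returned 'CB30Q', offset=5
After 7 (seek(-6, END)): offset=9
After 8 (read(1)): returned 'O', offset=10
After 9 (tell()): offset=10

Answer: 10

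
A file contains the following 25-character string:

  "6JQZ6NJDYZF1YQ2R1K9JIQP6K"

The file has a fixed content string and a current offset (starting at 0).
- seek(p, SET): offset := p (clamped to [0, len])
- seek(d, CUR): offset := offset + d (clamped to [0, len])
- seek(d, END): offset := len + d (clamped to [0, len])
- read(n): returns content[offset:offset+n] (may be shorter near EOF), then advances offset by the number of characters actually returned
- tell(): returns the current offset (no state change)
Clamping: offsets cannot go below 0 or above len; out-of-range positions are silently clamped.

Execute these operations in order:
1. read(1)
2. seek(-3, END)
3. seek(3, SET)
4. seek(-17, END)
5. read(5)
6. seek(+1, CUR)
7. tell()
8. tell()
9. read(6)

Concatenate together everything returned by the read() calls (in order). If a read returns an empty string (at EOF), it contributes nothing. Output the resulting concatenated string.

After 1 (read(1)): returned '6', offset=1
After 2 (seek(-3, END)): offset=22
After 3 (seek(3, SET)): offset=3
After 4 (seek(-17, END)): offset=8
After 5 (read(5)): returned 'YZF1Y', offset=13
After 6 (seek(+1, CUR)): offset=14
After 7 (tell()): offset=14
After 8 (tell()): offset=14
After 9 (read(6)): returned '2R1K9J', offset=20

Answer: 6YZF1Y2R1K9J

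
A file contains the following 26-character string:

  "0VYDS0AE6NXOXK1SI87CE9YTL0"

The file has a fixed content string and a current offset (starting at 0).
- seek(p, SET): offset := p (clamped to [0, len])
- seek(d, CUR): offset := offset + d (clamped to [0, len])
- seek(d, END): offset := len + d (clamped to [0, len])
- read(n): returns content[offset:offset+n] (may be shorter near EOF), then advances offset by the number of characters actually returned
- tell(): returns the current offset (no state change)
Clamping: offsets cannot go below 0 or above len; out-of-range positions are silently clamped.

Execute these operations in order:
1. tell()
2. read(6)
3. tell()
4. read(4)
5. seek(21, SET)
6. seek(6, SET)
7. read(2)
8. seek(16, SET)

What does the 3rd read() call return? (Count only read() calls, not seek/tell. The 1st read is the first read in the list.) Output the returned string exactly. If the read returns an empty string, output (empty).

After 1 (tell()): offset=0
After 2 (read(6)): returned '0VYDS0', offset=6
After 3 (tell()): offset=6
After 4 (read(4)): returned 'AE6N', offset=10
After 5 (seek(21, SET)): offset=21
After 6 (seek(6, SET)): offset=6
After 7 (read(2)): returned 'AE', offset=8
After 8 (seek(16, SET)): offset=16

Answer: AE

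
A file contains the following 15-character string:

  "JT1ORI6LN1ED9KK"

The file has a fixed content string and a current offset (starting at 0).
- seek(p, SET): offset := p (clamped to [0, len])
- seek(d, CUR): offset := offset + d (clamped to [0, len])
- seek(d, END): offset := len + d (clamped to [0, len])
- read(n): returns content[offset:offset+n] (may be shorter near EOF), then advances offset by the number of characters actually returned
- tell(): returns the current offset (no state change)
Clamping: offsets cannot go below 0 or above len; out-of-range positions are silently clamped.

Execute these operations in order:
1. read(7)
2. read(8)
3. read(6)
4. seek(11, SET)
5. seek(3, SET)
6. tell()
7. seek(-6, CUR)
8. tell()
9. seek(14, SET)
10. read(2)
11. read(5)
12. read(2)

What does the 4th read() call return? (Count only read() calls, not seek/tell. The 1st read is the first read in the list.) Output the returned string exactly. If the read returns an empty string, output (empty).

After 1 (read(7)): returned 'JT1ORI6', offset=7
After 2 (read(8)): returned 'LN1ED9KK', offset=15
After 3 (read(6)): returned '', offset=15
After 4 (seek(11, SET)): offset=11
After 5 (seek(3, SET)): offset=3
After 6 (tell()): offset=3
After 7 (seek(-6, CUR)): offset=0
After 8 (tell()): offset=0
After 9 (seek(14, SET)): offset=14
After 10 (read(2)): returned 'K', offset=15
After 11 (read(5)): returned '', offset=15
After 12 (read(2)): returned '', offset=15

Answer: K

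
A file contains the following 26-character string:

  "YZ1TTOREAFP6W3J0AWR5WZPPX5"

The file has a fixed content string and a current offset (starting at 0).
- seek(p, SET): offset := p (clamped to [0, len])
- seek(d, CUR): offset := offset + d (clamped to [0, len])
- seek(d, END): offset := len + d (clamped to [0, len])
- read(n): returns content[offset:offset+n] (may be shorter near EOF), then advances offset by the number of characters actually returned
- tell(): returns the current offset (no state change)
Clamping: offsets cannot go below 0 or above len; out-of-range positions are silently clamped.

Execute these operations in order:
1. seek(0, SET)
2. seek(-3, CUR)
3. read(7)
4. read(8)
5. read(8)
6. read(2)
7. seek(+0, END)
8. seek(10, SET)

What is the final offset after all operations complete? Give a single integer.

After 1 (seek(0, SET)): offset=0
After 2 (seek(-3, CUR)): offset=0
After 3 (read(7)): returned 'YZ1TTOR', offset=7
After 4 (read(8)): returned 'EAFP6W3J', offset=15
After 5 (read(8)): returned '0AWR5WZP', offset=23
After 6 (read(2)): returned 'PX', offset=25
After 7 (seek(+0, END)): offset=26
After 8 (seek(10, SET)): offset=10

Answer: 10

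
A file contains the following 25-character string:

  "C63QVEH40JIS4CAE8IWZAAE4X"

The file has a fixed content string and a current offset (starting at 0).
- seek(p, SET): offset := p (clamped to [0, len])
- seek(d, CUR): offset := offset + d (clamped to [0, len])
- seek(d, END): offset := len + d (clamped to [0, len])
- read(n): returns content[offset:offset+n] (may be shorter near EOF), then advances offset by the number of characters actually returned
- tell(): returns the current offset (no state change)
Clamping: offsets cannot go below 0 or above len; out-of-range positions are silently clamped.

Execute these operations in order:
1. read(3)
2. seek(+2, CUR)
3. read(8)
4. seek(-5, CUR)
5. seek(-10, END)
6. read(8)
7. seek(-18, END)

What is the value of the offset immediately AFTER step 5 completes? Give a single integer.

After 1 (read(3)): returned 'C63', offset=3
After 2 (seek(+2, CUR)): offset=5
After 3 (read(8)): returned 'EH40JIS4', offset=13
After 4 (seek(-5, CUR)): offset=8
After 5 (seek(-10, END)): offset=15

Answer: 15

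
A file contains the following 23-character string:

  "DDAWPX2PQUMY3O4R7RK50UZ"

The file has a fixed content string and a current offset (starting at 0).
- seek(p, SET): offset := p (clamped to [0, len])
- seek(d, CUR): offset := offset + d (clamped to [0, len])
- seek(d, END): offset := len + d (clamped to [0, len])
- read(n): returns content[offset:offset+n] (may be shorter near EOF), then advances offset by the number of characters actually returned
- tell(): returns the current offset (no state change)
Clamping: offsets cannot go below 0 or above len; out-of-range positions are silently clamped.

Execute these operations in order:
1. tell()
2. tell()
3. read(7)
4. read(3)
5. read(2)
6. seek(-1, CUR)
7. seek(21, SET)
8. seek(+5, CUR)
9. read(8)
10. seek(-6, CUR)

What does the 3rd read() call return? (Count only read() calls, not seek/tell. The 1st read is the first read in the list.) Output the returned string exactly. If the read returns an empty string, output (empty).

After 1 (tell()): offset=0
After 2 (tell()): offset=0
After 3 (read(7)): returned 'DDAWPX2', offset=7
After 4 (read(3)): returned 'PQU', offset=10
After 5 (read(2)): returned 'MY', offset=12
After 6 (seek(-1, CUR)): offset=11
After 7 (seek(21, SET)): offset=21
After 8 (seek(+5, CUR)): offset=23
After 9 (read(8)): returned '', offset=23
After 10 (seek(-6, CUR)): offset=17

Answer: MY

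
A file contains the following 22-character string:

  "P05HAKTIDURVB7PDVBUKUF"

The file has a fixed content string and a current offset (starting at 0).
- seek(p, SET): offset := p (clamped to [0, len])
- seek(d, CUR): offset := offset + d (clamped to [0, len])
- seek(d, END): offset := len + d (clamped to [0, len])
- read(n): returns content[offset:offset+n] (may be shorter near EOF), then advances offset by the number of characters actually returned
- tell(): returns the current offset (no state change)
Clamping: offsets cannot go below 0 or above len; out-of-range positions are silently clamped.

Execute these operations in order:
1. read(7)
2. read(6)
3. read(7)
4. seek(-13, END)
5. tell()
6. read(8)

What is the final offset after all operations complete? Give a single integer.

Answer: 17

Derivation:
After 1 (read(7)): returned 'P05HAKT', offset=7
After 2 (read(6)): returned 'IDURVB', offset=13
After 3 (read(7)): returned '7PDVBUK', offset=20
After 4 (seek(-13, END)): offset=9
After 5 (tell()): offset=9
After 6 (read(8)): returned 'URVB7PDV', offset=17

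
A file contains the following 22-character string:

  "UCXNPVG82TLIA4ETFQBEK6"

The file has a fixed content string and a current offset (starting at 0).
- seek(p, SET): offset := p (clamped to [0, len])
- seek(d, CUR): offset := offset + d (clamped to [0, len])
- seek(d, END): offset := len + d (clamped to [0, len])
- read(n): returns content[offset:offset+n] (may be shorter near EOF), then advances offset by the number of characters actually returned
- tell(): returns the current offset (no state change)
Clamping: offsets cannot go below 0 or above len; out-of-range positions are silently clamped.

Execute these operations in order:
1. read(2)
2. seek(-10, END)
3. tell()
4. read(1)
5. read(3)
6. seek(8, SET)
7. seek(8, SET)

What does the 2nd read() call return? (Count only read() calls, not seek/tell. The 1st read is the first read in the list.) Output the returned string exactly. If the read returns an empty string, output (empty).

Answer: A

Derivation:
After 1 (read(2)): returned 'UC', offset=2
After 2 (seek(-10, END)): offset=12
After 3 (tell()): offset=12
After 4 (read(1)): returned 'A', offset=13
After 5 (read(3)): returned '4ET', offset=16
After 6 (seek(8, SET)): offset=8
After 7 (seek(8, SET)): offset=8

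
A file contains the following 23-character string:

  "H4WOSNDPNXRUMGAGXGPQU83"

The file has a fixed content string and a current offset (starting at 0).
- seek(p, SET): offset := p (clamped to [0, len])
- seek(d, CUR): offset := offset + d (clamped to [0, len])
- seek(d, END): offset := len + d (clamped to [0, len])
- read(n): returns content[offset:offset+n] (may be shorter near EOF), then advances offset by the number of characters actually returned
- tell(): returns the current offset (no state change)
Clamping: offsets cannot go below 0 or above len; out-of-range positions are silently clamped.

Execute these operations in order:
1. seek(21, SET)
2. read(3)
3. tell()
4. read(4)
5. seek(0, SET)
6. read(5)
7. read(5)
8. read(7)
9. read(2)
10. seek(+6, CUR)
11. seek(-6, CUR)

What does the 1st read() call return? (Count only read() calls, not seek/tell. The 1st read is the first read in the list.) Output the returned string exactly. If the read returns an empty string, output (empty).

Answer: 83

Derivation:
After 1 (seek(21, SET)): offset=21
After 2 (read(3)): returned '83', offset=23
After 3 (tell()): offset=23
After 4 (read(4)): returned '', offset=23
After 5 (seek(0, SET)): offset=0
After 6 (read(5)): returned 'H4WOS', offset=5
After 7 (read(5)): returned 'NDPNX', offset=10
After 8 (read(7)): returned 'RUMGAGX', offset=17
After 9 (read(2)): returned 'GP', offset=19
After 10 (seek(+6, CUR)): offset=23
After 11 (seek(-6, CUR)): offset=17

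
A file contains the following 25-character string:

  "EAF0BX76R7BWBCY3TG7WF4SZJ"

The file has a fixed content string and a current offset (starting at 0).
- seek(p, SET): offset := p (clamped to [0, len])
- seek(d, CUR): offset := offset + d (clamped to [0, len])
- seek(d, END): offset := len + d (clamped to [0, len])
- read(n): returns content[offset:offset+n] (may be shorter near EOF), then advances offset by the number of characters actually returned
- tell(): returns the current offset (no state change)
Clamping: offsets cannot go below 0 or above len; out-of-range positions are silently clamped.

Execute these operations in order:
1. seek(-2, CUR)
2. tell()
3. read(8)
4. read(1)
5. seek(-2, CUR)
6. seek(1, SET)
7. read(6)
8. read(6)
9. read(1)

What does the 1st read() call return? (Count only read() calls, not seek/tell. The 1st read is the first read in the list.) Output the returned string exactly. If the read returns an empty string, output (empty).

After 1 (seek(-2, CUR)): offset=0
After 2 (tell()): offset=0
After 3 (read(8)): returned 'EAF0BX76', offset=8
After 4 (read(1)): returned 'R', offset=9
After 5 (seek(-2, CUR)): offset=7
After 6 (seek(1, SET)): offset=1
After 7 (read(6)): returned 'AF0BX7', offset=7
After 8 (read(6)): returned '6R7BWB', offset=13
After 9 (read(1)): returned 'C', offset=14

Answer: EAF0BX76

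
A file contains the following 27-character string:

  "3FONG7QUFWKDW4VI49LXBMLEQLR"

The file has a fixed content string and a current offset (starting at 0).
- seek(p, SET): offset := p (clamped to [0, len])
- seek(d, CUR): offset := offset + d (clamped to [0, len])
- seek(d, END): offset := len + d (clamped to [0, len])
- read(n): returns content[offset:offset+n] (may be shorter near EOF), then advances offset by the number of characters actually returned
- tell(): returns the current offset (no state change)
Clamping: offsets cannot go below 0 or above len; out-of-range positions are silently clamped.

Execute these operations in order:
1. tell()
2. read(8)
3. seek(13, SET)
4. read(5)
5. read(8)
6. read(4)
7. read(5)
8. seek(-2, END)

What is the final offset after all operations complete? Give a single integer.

Answer: 25

Derivation:
After 1 (tell()): offset=0
After 2 (read(8)): returned '3FONG7QU', offset=8
After 3 (seek(13, SET)): offset=13
After 4 (read(5)): returned '4VI49', offset=18
After 5 (read(8)): returned 'LXBMLEQL', offset=26
After 6 (read(4)): returned 'R', offset=27
After 7 (read(5)): returned '', offset=27
After 8 (seek(-2, END)): offset=25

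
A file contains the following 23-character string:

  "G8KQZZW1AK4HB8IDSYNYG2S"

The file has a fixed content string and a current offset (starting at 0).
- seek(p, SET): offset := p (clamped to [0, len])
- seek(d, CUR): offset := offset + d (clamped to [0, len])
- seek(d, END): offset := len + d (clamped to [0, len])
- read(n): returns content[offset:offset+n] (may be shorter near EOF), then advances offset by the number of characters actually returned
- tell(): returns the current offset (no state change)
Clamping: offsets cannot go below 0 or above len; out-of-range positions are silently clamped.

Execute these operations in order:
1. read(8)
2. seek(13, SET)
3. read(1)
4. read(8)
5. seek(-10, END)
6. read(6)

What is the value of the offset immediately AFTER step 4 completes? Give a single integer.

After 1 (read(8)): returned 'G8KQZZW1', offset=8
After 2 (seek(13, SET)): offset=13
After 3 (read(1)): returned '8', offset=14
After 4 (read(8)): returned 'IDSYNYG2', offset=22

Answer: 22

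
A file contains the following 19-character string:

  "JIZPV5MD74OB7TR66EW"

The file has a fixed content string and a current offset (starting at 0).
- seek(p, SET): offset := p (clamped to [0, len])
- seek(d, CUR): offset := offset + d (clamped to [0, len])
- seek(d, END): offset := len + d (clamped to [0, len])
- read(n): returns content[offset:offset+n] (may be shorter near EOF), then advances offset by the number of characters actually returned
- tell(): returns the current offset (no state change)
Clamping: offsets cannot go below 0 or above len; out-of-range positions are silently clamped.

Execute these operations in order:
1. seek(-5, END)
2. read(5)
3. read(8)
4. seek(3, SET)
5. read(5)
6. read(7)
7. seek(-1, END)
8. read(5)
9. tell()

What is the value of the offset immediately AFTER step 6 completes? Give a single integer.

After 1 (seek(-5, END)): offset=14
After 2 (read(5)): returned 'R66EW', offset=19
After 3 (read(8)): returned '', offset=19
After 4 (seek(3, SET)): offset=3
After 5 (read(5)): returned 'PV5MD', offset=8
After 6 (read(7)): returned '74OB7TR', offset=15

Answer: 15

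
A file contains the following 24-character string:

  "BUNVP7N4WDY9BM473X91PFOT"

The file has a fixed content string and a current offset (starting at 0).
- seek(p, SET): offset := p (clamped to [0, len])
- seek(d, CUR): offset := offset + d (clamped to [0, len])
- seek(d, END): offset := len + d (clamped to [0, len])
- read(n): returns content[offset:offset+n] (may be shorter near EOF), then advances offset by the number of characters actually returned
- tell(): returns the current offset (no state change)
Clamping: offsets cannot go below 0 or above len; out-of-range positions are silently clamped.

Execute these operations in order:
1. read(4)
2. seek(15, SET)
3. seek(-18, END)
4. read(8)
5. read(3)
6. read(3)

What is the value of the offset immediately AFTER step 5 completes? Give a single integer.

Answer: 17

Derivation:
After 1 (read(4)): returned 'BUNV', offset=4
After 2 (seek(15, SET)): offset=15
After 3 (seek(-18, END)): offset=6
After 4 (read(8)): returned 'N4WDY9BM', offset=14
After 5 (read(3)): returned '473', offset=17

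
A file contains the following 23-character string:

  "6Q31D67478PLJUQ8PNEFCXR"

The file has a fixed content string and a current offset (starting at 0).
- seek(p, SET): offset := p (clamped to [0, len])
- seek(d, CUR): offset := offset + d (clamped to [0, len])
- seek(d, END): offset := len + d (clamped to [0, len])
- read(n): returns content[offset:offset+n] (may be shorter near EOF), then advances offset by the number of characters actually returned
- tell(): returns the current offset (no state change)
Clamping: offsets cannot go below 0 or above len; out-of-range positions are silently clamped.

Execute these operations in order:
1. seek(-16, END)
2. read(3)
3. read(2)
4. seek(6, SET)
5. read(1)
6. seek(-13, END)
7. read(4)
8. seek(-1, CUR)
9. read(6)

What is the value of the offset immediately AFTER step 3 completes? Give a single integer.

Answer: 12

Derivation:
After 1 (seek(-16, END)): offset=7
After 2 (read(3)): returned '478', offset=10
After 3 (read(2)): returned 'PL', offset=12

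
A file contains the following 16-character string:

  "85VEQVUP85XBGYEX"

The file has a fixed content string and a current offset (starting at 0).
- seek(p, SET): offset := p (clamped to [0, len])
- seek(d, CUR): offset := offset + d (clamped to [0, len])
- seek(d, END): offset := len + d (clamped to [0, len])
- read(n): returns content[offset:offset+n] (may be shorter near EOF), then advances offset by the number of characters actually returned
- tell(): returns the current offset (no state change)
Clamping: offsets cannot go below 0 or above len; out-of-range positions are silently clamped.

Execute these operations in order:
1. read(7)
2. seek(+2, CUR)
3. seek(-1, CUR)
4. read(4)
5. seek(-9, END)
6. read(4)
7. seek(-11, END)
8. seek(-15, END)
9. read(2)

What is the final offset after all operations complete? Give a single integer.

Answer: 3

Derivation:
After 1 (read(7)): returned '85VEQVU', offset=7
After 2 (seek(+2, CUR)): offset=9
After 3 (seek(-1, CUR)): offset=8
After 4 (read(4)): returned '85XB', offset=12
After 5 (seek(-9, END)): offset=7
After 6 (read(4)): returned 'P85X', offset=11
After 7 (seek(-11, END)): offset=5
After 8 (seek(-15, END)): offset=1
After 9 (read(2)): returned '5V', offset=3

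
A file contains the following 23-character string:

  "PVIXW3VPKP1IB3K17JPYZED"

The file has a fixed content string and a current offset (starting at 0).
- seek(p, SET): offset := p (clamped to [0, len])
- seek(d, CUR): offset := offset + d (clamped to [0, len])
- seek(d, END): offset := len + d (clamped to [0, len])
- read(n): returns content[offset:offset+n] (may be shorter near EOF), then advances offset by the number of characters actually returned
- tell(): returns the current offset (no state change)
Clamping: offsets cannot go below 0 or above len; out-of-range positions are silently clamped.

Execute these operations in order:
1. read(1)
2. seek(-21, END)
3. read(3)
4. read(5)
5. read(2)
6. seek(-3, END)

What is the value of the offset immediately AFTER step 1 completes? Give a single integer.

After 1 (read(1)): returned 'P', offset=1

Answer: 1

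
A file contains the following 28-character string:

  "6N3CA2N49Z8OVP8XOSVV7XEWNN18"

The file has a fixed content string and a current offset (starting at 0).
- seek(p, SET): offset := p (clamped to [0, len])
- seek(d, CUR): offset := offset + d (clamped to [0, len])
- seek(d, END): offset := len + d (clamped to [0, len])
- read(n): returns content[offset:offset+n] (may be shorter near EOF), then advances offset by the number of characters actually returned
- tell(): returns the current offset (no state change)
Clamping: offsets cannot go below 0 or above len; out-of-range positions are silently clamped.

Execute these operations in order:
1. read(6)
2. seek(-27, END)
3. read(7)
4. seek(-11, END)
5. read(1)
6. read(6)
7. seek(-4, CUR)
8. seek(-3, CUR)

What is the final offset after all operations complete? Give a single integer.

Answer: 17

Derivation:
After 1 (read(6)): returned '6N3CA2', offset=6
After 2 (seek(-27, END)): offset=1
After 3 (read(7)): returned 'N3CA2N4', offset=8
After 4 (seek(-11, END)): offset=17
After 5 (read(1)): returned 'S', offset=18
After 6 (read(6)): returned 'VV7XEW', offset=24
After 7 (seek(-4, CUR)): offset=20
After 8 (seek(-3, CUR)): offset=17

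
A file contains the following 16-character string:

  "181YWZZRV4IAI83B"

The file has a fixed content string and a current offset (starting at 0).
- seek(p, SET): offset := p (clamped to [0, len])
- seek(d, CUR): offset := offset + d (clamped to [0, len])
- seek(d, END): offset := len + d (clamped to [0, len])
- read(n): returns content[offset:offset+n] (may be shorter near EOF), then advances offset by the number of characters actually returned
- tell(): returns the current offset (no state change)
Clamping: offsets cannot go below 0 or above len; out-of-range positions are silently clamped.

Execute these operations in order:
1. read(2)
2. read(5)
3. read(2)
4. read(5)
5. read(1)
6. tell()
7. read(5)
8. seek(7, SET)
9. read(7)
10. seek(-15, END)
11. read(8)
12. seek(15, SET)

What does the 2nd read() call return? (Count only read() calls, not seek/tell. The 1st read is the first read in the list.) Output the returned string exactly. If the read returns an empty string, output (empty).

After 1 (read(2)): returned '18', offset=2
After 2 (read(5)): returned '1YWZZ', offset=7
After 3 (read(2)): returned 'RV', offset=9
After 4 (read(5)): returned '4IAI8', offset=14
After 5 (read(1)): returned '3', offset=15
After 6 (tell()): offset=15
After 7 (read(5)): returned 'B', offset=16
After 8 (seek(7, SET)): offset=7
After 9 (read(7)): returned 'RV4IAI8', offset=14
After 10 (seek(-15, END)): offset=1
After 11 (read(8)): returned '81YWZZRV', offset=9
After 12 (seek(15, SET)): offset=15

Answer: 1YWZZ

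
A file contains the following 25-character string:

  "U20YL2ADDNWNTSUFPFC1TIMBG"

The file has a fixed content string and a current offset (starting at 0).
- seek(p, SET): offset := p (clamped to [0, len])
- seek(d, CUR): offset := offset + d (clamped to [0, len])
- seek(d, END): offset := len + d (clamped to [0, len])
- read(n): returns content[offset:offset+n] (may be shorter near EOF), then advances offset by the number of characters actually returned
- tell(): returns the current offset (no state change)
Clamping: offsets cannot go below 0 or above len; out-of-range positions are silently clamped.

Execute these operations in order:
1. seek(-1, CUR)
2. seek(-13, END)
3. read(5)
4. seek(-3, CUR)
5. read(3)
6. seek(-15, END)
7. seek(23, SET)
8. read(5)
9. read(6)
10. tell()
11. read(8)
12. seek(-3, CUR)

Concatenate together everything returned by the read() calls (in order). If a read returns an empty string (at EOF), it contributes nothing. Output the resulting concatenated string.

After 1 (seek(-1, CUR)): offset=0
After 2 (seek(-13, END)): offset=12
After 3 (read(5)): returned 'TSUFP', offset=17
After 4 (seek(-3, CUR)): offset=14
After 5 (read(3)): returned 'UFP', offset=17
After 6 (seek(-15, END)): offset=10
After 7 (seek(23, SET)): offset=23
After 8 (read(5)): returned 'BG', offset=25
After 9 (read(6)): returned '', offset=25
After 10 (tell()): offset=25
After 11 (read(8)): returned '', offset=25
After 12 (seek(-3, CUR)): offset=22

Answer: TSUFPUFPBG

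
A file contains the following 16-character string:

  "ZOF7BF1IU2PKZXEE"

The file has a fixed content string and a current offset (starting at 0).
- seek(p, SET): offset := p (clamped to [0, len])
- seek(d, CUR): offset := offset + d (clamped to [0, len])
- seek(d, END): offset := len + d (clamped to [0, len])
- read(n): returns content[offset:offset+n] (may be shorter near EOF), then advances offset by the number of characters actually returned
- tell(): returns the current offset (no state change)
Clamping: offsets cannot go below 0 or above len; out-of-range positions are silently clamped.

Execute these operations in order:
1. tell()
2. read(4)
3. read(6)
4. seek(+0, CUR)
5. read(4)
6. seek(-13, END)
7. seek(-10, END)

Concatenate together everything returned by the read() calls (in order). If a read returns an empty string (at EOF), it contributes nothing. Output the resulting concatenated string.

Answer: ZOF7BF1IU2PKZX

Derivation:
After 1 (tell()): offset=0
After 2 (read(4)): returned 'ZOF7', offset=4
After 3 (read(6)): returned 'BF1IU2', offset=10
After 4 (seek(+0, CUR)): offset=10
After 5 (read(4)): returned 'PKZX', offset=14
After 6 (seek(-13, END)): offset=3
After 7 (seek(-10, END)): offset=6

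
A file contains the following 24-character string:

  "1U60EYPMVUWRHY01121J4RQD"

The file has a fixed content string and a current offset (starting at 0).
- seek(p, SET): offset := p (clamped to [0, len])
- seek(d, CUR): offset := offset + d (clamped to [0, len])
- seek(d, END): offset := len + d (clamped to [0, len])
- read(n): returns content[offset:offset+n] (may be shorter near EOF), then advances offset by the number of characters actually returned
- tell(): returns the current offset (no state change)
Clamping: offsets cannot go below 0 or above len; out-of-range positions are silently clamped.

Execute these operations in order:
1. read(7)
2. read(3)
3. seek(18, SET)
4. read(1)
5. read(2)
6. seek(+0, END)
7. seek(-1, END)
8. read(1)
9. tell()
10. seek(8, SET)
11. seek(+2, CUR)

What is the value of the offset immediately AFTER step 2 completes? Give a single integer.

After 1 (read(7)): returned '1U60EYP', offset=7
After 2 (read(3)): returned 'MVU', offset=10

Answer: 10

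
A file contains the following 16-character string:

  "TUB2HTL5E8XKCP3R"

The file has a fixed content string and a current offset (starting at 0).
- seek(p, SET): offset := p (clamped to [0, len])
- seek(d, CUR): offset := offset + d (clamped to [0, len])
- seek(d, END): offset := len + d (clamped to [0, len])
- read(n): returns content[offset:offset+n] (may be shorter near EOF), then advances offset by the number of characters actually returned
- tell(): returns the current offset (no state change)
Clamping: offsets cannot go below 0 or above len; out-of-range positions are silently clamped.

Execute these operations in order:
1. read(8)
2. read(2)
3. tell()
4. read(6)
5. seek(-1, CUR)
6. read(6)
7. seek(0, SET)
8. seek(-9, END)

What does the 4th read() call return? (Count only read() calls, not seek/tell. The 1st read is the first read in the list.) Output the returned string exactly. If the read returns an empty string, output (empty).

After 1 (read(8)): returned 'TUB2HTL5', offset=8
After 2 (read(2)): returned 'E8', offset=10
After 3 (tell()): offset=10
After 4 (read(6)): returned 'XKCP3R', offset=16
After 5 (seek(-1, CUR)): offset=15
After 6 (read(6)): returned 'R', offset=16
After 7 (seek(0, SET)): offset=0
After 8 (seek(-9, END)): offset=7

Answer: R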